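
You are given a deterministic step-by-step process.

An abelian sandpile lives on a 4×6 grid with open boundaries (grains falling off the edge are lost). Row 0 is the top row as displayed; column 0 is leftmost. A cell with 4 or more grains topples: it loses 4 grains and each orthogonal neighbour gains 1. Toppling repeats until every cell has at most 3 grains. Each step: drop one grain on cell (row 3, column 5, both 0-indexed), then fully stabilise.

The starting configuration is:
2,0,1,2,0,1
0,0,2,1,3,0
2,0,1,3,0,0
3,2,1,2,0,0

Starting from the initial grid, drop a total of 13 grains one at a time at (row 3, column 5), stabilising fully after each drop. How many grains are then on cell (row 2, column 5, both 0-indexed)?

t=0: 2,0,1,2,0,1
0,0,2,1,3,0
2,0,1,3,0,0
3,2,1,2,0,0
t=1: 2,0,1,2,0,1
0,0,2,1,3,0
2,0,1,3,0,0
3,2,1,2,0,1
t=2: 2,0,1,2,0,1
0,0,2,1,3,0
2,0,1,3,0,0
3,2,1,2,0,2
t=3: 2,0,1,2,0,1
0,0,2,1,3,0
2,0,1,3,0,0
3,2,1,2,0,3
t=4: 2,0,1,2,0,1
0,0,2,1,3,0
2,0,1,3,0,1
3,2,1,2,1,0
t=5: 2,0,1,2,0,1
0,0,2,1,3,0
2,0,1,3,0,1
3,2,1,2,1,1
t=6: 2,0,1,2,0,1
0,0,2,1,3,0
2,0,1,3,0,1
3,2,1,2,1,2
t=7: 2,0,1,2,0,1
0,0,2,1,3,0
2,0,1,3,0,1
3,2,1,2,1,3
t=8: 2,0,1,2,0,1
0,0,2,1,3,0
2,0,1,3,0,2
3,2,1,2,2,0
t=9: 2,0,1,2,0,1
0,0,2,1,3,0
2,0,1,3,0,2
3,2,1,2,2,1
t=10: 2,0,1,2,0,1
0,0,2,1,3,0
2,0,1,3,0,2
3,2,1,2,2,2
t=11: 2,0,1,2,0,1
0,0,2,1,3,0
2,0,1,3,0,2
3,2,1,2,2,3
t=12: 2,0,1,2,0,1
0,0,2,1,3,0
2,0,1,3,0,3
3,2,1,2,3,0
t=13: 2,0,1,2,0,1
0,0,2,1,3,0
2,0,1,3,0,3
3,2,1,2,3,1

3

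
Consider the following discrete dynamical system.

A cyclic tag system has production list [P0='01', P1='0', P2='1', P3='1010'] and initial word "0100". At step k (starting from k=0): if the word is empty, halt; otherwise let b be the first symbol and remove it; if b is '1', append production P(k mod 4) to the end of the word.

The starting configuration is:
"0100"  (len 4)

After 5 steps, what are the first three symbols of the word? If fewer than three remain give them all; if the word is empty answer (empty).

(empty)

[0] "0100"  (len 4)
[1] "100"  (len 3)
[2] "000"  (len 3)
[3] "00"  (len 2)
[4] "0"  (len 1)
[5] (halted — word empty)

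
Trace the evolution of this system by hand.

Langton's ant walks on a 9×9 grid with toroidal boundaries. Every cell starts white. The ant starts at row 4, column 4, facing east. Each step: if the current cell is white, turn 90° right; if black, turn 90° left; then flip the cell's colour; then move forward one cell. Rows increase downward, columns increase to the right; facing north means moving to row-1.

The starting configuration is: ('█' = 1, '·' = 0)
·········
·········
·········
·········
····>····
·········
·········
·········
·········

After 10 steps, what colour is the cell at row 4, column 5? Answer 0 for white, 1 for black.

gen 0: ·········
·········
·········
·········
····>····
·········
·········
·········
·········
gen 1: ·········
·········
·········
·········
····█····
····v····
·········
·········
·········
gen 2: ·········
·········
·········
·········
····█····
···<█····
·········
·········
·········
gen 3: ·········
·········
·········
·········
···^█····
···██····
·········
·········
·········
gen 4: ·········
·········
·········
·········
···█>····
···██····
·········
·········
·········
gen 5: ·········
·········
·········
····^····
···█·····
···██····
·········
·········
·········
gen 6: ·········
·········
·········
····█>···
···█·····
···██····
·········
·········
·········
gen 7: ·········
·········
·········
····██···
···█·v···
···██····
·········
·········
·········
gen 8: ·········
·········
·········
····██···
···█<█···
···██····
·········
·········
·········
gen 9: ·········
·········
·········
····^█···
···███···
···██····
·········
·········
·········
gen 10: ·········
·········
·········
···<·█···
···███···
···██····
·········
·········
·········

1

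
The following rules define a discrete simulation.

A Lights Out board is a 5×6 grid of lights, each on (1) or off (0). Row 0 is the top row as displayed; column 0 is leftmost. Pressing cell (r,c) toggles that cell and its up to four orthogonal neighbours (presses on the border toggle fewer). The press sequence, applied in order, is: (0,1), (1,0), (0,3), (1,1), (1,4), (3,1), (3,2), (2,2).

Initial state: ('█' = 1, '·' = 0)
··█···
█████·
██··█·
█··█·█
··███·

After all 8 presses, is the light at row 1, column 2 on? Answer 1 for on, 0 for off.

1

k=0  ··█···
█████·
██··█·
█··█·█
··███·
k=1  ██····
█·███·
██··█·
█··█·█
··███·
k=2  ·█····
·████·
·█··█·
█··█·█
··███·
k=3  ·████·
·██·█·
·█··█·
█··█·█
··███·
k=4  ··███·
█···█·
····█·
█··█·█
··███·
k=5  ··██··
█··█·█
······
█··█·█
··███·
k=6  ··██··
█··█·█
·█····
·███·█
·████·
k=7  ··██··
█··█·█
·██···
·····█
·█·██·
k=8  ··██··
█·██·█
···█··
··█··█
·█·██·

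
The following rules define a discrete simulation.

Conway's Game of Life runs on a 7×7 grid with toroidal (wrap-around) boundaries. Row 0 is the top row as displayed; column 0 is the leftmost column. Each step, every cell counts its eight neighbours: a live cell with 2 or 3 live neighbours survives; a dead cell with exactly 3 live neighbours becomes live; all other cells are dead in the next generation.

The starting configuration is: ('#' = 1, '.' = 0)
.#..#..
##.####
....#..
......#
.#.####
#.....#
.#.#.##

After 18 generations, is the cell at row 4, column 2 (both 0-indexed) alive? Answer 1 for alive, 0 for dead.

[0] .#..#..
##.####
....#..
......#
.#.####
#.....#
.#.#.##
[1] .#.....
####..#
...##..
#..#..#
....#..
.#.#...
.##.###
[2] ....#..
##.##..
....##.
...#.#.
#.###..
##.#...
.#.###.
[3] ##.....
...#...
..#..##
..#..##
#.....#
#....##
##.#.#.
[4] ##..#.#
###...#
..#####
.#.....
.#.....
....##.
..#.##.
[5] ....#..
.......
...####
##.###.
.......
...###.
##.....
[6] .......
...#...
#.##..#
#.##...
..#...#
....#..
...#.#.
[7] ....#..
..##...
#...#.#
#......
.##....
...###.
....#..
[8] ....#..
...###.
##.#..#
#.....#
.####..
..####.
.......
[9] ...###.
#.##.##
.###...
....###
##....#
.#...#.
.....#.
[10] ..##...
#....##
.#.....
...####
.#..#..
.#...#.
.....##
[11] #...#..
###...#
.......
#.####.
#.##..#
#...###
..#.###
[12] ..#.#..
##....#
....##.
#.#.##.
..#....
..#....
.#.....
[13] ..#....
##.##.#
...##..
.#..###
..#....
.##....
.###...
[14] ....#..
##..##.
.#.....
..#.##.
#.##.#.
.......
...#...
[15] ...###.
##..##.
####..#
..#.###
.###.##
..###..
.......
[16] ...#.##
.......
.......
.......
##....#
.#..##.
..#..#.
[17] ....###
.......
.......
#......
##...##
.##.##.
..##...
[18] ...###.
.....#.
.......
##.....
..#.##.
....##.
.##...#

1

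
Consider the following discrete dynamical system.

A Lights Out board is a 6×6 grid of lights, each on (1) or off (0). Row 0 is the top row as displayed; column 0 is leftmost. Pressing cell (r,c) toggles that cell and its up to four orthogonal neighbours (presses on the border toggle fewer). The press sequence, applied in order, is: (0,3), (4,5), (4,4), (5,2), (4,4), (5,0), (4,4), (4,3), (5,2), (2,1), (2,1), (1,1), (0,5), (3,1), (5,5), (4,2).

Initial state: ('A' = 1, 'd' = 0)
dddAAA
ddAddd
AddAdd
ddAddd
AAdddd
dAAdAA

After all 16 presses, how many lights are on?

[0] dddAAA
ddAddd
AddAdd
ddAddd
AAdddd
dAAdAA
[1] ddAddA
ddAAdd
AddAdd
ddAddd
AAdddd
dAAdAA
[2] ddAddA
ddAAdd
AddAdd
ddAddA
AAddAA
dAAdAd
[3] ddAddA
ddAAdd
AddAdd
ddAdAA
AAdAdd
dAAddd
[4] ddAddA
ddAAdd
AddAdd
ddAdAA
AAAAdd
dddAdd
[5] ddAddA
ddAAdd
AddAdd
ddAddA
AAAdAA
dddAAd
[6] ddAddA
ddAAdd
AddAdd
ddAddA
dAAdAA
AAdAAd
[7] ddAddA
ddAAdd
AddAdd
ddAdAA
dAAAdd
AAdAdd
[8] ddAddA
ddAAdd
AddAdd
ddAAAA
dAddAd
AAdddd
[9] ddAddA
ddAAdd
AddAdd
ddAAAA
dAAdAd
AdAAdd
[10] ddAddA
dAAAdd
dAAAdd
dAAAAA
dAAdAd
AdAAdd
[11] ddAddA
ddAAdd
AddAdd
ddAAAA
dAAdAd
AdAAdd
[12] dAAddA
AAdAdd
AAdAdd
ddAAAA
dAAdAd
AdAAdd
[13] dAAdAd
AAdAdA
AAdAdd
ddAAAA
dAAdAd
AdAAdd
[14] dAAdAd
AAdAdA
AddAdd
AAdAAA
ddAdAd
AdAAdd
[15] dAAdAd
AAdAdA
AddAdd
AAdAAA
ddAdAA
AdAAAA
[16] dAAdAd
AAdAdA
AddAdd
AAAAAA
dAdAAA
AddAAA

23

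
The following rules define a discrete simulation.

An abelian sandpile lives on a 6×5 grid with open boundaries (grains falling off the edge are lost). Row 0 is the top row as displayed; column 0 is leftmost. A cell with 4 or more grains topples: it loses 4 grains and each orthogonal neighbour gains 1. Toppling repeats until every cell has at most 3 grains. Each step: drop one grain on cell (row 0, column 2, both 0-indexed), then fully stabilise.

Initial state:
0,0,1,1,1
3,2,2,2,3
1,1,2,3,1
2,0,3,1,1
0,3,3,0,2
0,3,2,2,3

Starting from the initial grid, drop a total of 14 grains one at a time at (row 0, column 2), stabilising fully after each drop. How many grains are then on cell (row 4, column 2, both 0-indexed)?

[0] 0,0,1,1,1
3,2,2,2,3
1,1,2,3,1
2,0,3,1,1
0,3,3,0,2
0,3,2,2,3
[1] 0,0,2,1,1
3,2,2,2,3
1,1,2,3,1
2,0,3,1,1
0,3,3,0,2
0,3,2,2,3
[2] 0,0,3,1,1
3,2,2,2,3
1,1,2,3,1
2,0,3,1,1
0,3,3,0,2
0,3,2,2,3
[3] 0,1,0,2,1
3,2,3,2,3
1,1,2,3,1
2,0,3,1,1
0,3,3,0,2
0,3,2,2,3
[4] 0,1,1,2,1
3,2,3,2,3
1,1,2,3,1
2,0,3,1,1
0,3,3,0,2
0,3,2,2,3
[5] 0,1,2,2,1
3,2,3,2,3
1,1,2,3,1
2,0,3,1,1
0,3,3,0,2
0,3,2,2,3
[6] 0,1,3,2,1
3,2,3,2,3
1,1,2,3,1
2,0,3,1,1
0,3,3,0,2
0,3,2,2,3
[7] 0,2,1,3,1
3,3,0,3,3
1,1,3,3,1
2,0,3,1,1
0,3,3,0,2
0,3,2,2,3
[8] 0,2,2,3,1
3,3,0,3,3
1,1,3,3,1
2,0,3,1,1
0,3,3,0,2
0,3,2,2,3
[9] 0,2,3,3,1
3,3,0,3,3
1,1,3,3,1
2,0,3,1,1
0,3,3,0,2
0,3,2,2,3
[10] 0,3,1,1,3
3,3,3,2,0
1,2,1,1,3
2,2,1,3,1
1,1,2,1,2
1,1,0,3,3
[11] 0,3,2,1,3
3,3,3,2,0
1,2,1,1,3
2,2,1,3,1
1,1,2,1,2
1,1,0,3,3
[12] 0,3,3,1,3
3,3,3,2,0
1,2,1,1,3
2,2,1,3,1
1,1,2,1,2
1,1,0,3,3
[13] 2,1,2,2,3
0,2,1,3,0
2,3,2,1,3
2,2,1,3,1
1,1,2,1,2
1,1,0,3,3
[14] 2,1,3,2,3
0,2,1,3,0
2,3,2,1,3
2,2,1,3,1
1,1,2,1,2
1,1,0,3,3

2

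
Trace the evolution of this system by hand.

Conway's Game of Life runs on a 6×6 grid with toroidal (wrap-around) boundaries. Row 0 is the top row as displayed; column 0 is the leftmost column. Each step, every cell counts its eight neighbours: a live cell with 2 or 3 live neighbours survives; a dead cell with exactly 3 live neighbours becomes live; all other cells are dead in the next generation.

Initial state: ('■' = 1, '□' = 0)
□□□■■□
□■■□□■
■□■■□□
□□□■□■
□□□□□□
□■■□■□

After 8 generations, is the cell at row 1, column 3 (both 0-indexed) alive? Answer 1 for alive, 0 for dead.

0

0) □□□■■□
□■■□□■
■□■■□□
□□□■□■
□□□□□□
□■■□■□
1) ■□□□■■
■■□□□■
■□□■□■
□□■■■□
□□■■■□
□□■□■□
2) □□□■■□
□■□□□□
□□□■□□
□■□□□□
□■□□□■
□■■□□□
3) □■□■□□
□□■■■□
□□■□□□
■□■□□□
□■□□□□
■■■■■□
4) ■□□□□■
□■□□■□
□□■□□□
□□■□□□
□□□□□■
■□□■■□
5) ■■□■□□
■■□□□■
□■■■□□
□□□□□□
□□□■■■
■□□□■□
6) □□■□■□
□□□■■■
□■■□□□
□□□□□□
□□□■■■
■■■□□□
7) ■□■□■□
□■□□■■
□□■■■□
□□■■■□
■■■■■■
■■■□□□
8) □□■□■□
■■□□□□
□■□□□□
■□□□□□
□□□□□□
□□□□□□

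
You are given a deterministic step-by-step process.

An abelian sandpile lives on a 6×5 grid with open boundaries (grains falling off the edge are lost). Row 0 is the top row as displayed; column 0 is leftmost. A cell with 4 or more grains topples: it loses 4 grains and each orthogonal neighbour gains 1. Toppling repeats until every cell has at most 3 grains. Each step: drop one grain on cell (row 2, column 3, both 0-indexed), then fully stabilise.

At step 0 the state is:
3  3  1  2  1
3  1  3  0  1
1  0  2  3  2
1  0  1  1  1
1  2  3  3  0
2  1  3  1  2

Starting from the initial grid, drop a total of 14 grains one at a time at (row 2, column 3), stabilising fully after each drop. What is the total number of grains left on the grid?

56

k=0  3  3  1  2  1
3  1  3  0  1
1  0  2  3  2
1  0  1  1  1
1  2  3  3  0
2  1  3  1  2
k=1  3  3  1  2  1
3  1  3  1  1
1  0  3  0  3
1  0  1  2  1
1  2  3  3  0
2  1  3  1  2
k=2  3  3  1  2  1
3  1  3  1  1
1  0  3  1  3
1  0  1  2  1
1  2  3  3  0
2  1  3  1  2
k=3  3  3  1  2  1
3  1  3  1  1
1  0  3  2  3
1  0  1  2  1
1  2  3  3  0
2  1  3  1  2
k=4  3  3  1  2  1
3  1  3  1  1
1  0  3  3  3
1  0  1  2  1
1  2  3  3  0
2  1  3  1  2
k=5  3  3  2  2  1
3  2  0  3  2
1  1  1  2  0
1  0  2  3  2
1  2  3  3  0
2  1  3  1  2
k=6  3  3  2  2  1
3  2  0  3  2
1  1  1  3  0
1  0  2  3  2
1  2  3  3  0
2  1  3  1  2
k=7  3  3  2  3  1
3  2  1  0  3
1  1  3  2  1
1  1  0  2  3
1  3  2  1  1
2  2  0  3  2
k=8  3  3  2  3  1
3  2  1  0  3
1  1  3  3  1
1  1  0  2  3
1  3  2  1  1
2  2  0  3  2
k=9  3  3  2  3  1
3  2  2  1  3
1  2  0  1  2
1  1  1  3  3
1  3  2  1  1
2  2  0  3  2
k=10  3  3  2  3  1
3  2  2  1  3
1  2  0  2  2
1  1  1  3  3
1  3  2  1  1
2  2  0  3  2
k=11  3  3  2  3  1
3  2  2  1  3
1  2  0  3  2
1  1  1  3  3
1  3  2  1  1
2  2  0  3  2
k=12  3  3  2  3  2
3  2  2  3  0
1  2  1  2  1
1  1  2  1  1
1  3  2  2  2
2  2  0  3  2
k=13  3  3  2  3  2
3  2  2  3  0
1  2  1  3  1
1  1  2  1  1
1  3  2  2  2
2  2  0  3  2
k=14  3  3  3  0  3
3  2  3  1  1
1  2  2  1  2
1  1  2  2  1
1  3  2  2  2
2  2  0  3  2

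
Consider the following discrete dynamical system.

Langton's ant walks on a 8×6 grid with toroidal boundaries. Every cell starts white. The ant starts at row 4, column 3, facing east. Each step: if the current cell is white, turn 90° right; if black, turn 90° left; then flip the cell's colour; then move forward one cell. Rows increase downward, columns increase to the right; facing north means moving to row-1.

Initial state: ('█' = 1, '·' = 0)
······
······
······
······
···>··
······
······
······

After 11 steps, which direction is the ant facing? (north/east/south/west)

[0] ······
······
······
······
···>··
······
······
······
[1] ······
······
······
······
···█··
···v··
······
······
[2] ······
······
······
······
···█··
··<█··
······
······
[3] ······
······
······
······
··^█··
··██··
······
······
[4] ······
······
······
······
··█>··
··██··
······
······
[5] ······
······
······
···^··
··█···
··██··
······
······
[6] ······
······
······
···█>·
··█···
··██··
······
······
[7] ······
······
······
···██·
··█·v·
··██··
······
······
[8] ······
······
······
···██·
··█<█·
··██··
······
······
[9] ······
······
······
···^█·
··███·
··██··
······
······
[10] ······
······
······
··<·█·
··███·
··██··
······
······
[11] ······
······
··^···
··█·█·
··███·
··██··
······
······

north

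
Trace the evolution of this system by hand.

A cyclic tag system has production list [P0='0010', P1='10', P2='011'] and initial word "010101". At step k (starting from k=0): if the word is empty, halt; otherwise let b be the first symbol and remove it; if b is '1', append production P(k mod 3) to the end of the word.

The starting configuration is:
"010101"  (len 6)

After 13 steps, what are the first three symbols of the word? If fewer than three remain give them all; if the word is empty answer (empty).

0) "010101"  (len 6)
1) "10101"  (len 5)
2) "010110"  (len 6)
3) "10110"  (len 5)
4) "01100010"  (len 8)
5) "1100010"  (len 7)
6) "100010011"  (len 9)
7) "000100110010"  (len 12)
8) "00100110010"  (len 11)
9) "0100110010"  (len 10)
10) "100110010"  (len 9)
11) "0011001010"  (len 10)
12) "011001010"  (len 9)
13) "11001010"  (len 8)

110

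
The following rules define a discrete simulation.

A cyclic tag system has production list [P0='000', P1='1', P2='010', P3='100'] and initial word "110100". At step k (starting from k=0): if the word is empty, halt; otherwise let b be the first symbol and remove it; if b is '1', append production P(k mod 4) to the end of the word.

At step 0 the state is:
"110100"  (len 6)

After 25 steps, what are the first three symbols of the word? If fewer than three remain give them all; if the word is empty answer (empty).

0) "110100"  (len 6)
1) "10100000"  (len 8)
2) "01000001"  (len 8)
3) "1000001"  (len 7)
4) "000001100"  (len 9)
5) "00001100"  (len 8)
6) "0001100"  (len 7)
7) "001100"  (len 6)
8) "01100"  (len 5)
9) "1100"  (len 4)
10) "1001"  (len 4)
11) "001010"  (len 6)
12) "01010"  (len 5)
13) "1010"  (len 4)
14) "0101"  (len 4)
15) "101"  (len 3)
16) "01100"  (len 5)
17) "1100"  (len 4)
18) "1001"  (len 4)
19) "001010"  (len 6)
20) "01010"  (len 5)
21) "1010"  (len 4)
22) "0101"  (len 4)
23) "101"  (len 3)
24) "01100"  (len 5)
25) "1100"  (len 4)

110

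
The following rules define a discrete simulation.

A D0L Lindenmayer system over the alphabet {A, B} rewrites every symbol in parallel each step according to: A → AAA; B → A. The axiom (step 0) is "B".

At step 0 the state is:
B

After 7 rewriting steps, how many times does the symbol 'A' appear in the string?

[0] B
[1] A
[2] AAA
[3] AAAAAAAAA
[4] AAAAAAAAAAAAAAAAAAAAAAAAAAA
[5] AAAAAAAAAAAAAAAAAAAAAAAAAAAAAAAAAAAAAAAAAAAAAAAAAAAAAAAAAAAAAAAAAAAAAAAAAAAAAAAAA
[6] AAAAAAAAAAAAAAAAAAAAAAAAAAAAAAAAAAAAAAAAAAAAAAAAAAAAAAAAAA…AAAAAAAAAAAAAAAAAAAAAAAAAAAAAAAAAAAAAAAAAAAAAAAAAAAAAAAAAA  (len 243)
[7] AAAAAAAAAAAAAAAAAAAAAAAAAAAAAAAAAAAAAAAAAAAAAAAAAAAAAAAAAA…AAAAAAAAAAAAAAAAAAAAAAAAAAAAAAAAAAAAAAAAAAAAAAAAAAAAAAAAAA  (len 729)

729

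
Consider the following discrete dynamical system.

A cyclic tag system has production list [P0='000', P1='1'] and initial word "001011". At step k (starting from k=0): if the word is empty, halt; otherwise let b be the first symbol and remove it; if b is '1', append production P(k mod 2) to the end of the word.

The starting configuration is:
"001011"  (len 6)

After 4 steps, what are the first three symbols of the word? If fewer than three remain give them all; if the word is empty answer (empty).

[0] "001011"  (len 6)
[1] "01011"  (len 5)
[2] "1011"  (len 4)
[3] "011000"  (len 6)
[4] "11000"  (len 5)

110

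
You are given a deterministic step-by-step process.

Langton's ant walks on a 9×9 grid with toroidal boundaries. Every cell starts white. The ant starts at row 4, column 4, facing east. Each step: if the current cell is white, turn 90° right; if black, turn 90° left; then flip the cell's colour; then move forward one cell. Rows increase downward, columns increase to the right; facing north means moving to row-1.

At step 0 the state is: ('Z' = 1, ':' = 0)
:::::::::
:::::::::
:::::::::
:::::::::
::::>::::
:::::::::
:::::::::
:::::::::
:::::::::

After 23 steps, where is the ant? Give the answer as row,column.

2,3

step 0: :::::::::
:::::::::
:::::::::
:::::::::
::::>::::
:::::::::
:::::::::
:::::::::
:::::::::
step 1: :::::::::
:::::::::
:::::::::
:::::::::
::::Z::::
::::v::::
:::::::::
:::::::::
:::::::::
step 2: :::::::::
:::::::::
:::::::::
:::::::::
::::Z::::
:::<Z::::
:::::::::
:::::::::
:::::::::
step 3: :::::::::
:::::::::
:::::::::
:::::::::
:::^Z::::
:::ZZ::::
:::::::::
:::::::::
:::::::::
step 4: :::::::::
:::::::::
:::::::::
:::::::::
:::Z>::::
:::ZZ::::
:::::::::
:::::::::
:::::::::
step 5: :::::::::
:::::::::
:::::::::
::::^::::
:::Z:::::
:::ZZ::::
:::::::::
:::::::::
:::::::::
step 6: :::::::::
:::::::::
:::::::::
::::Z>:::
:::Z:::::
:::ZZ::::
:::::::::
:::::::::
:::::::::
step 7: :::::::::
:::::::::
:::::::::
::::ZZ:::
:::Z:v:::
:::ZZ::::
:::::::::
:::::::::
:::::::::
step 8: :::::::::
:::::::::
:::::::::
::::ZZ:::
:::Z<Z:::
:::ZZ::::
:::::::::
:::::::::
:::::::::
step 9: :::::::::
:::::::::
:::::::::
::::^Z:::
:::ZZZ:::
:::ZZ::::
:::::::::
:::::::::
:::::::::
step 10: :::::::::
:::::::::
:::::::::
:::<:Z:::
:::ZZZ:::
:::ZZ::::
:::::::::
:::::::::
:::::::::
step 11: :::::::::
:::::::::
:::^:::::
:::Z:Z:::
:::ZZZ:::
:::ZZ::::
:::::::::
:::::::::
:::::::::
step 12: :::::::::
:::::::::
:::Z>::::
:::Z:Z:::
:::ZZZ:::
:::ZZ::::
:::::::::
:::::::::
:::::::::
step 13: :::::::::
:::::::::
:::ZZ::::
:::ZvZ:::
:::ZZZ:::
:::ZZ::::
:::::::::
:::::::::
:::::::::
step 14: :::::::::
:::::::::
:::ZZ::::
:::<ZZ:::
:::ZZZ:::
:::ZZ::::
:::::::::
:::::::::
:::::::::
step 15: :::::::::
:::::::::
:::ZZ::::
::::ZZ:::
:::vZZ:::
:::ZZ::::
:::::::::
:::::::::
:::::::::
step 16: :::::::::
:::::::::
:::ZZ::::
::::ZZ:::
::::>Z:::
:::ZZ::::
:::::::::
:::::::::
:::::::::
step 17: :::::::::
:::::::::
:::ZZ::::
::::^Z:::
:::::Z:::
:::ZZ::::
:::::::::
:::::::::
:::::::::
step 18: :::::::::
:::::::::
:::ZZ::::
:::<:Z:::
:::::Z:::
:::ZZ::::
:::::::::
:::::::::
:::::::::
step 19: :::::::::
:::::::::
:::^Z::::
:::Z:Z:::
:::::Z:::
:::ZZ::::
:::::::::
:::::::::
:::::::::
step 20: :::::::::
:::::::::
::<:Z::::
:::Z:Z:::
:::::Z:::
:::ZZ::::
:::::::::
:::::::::
:::::::::
step 21: :::::::::
::^::::::
::Z:Z::::
:::Z:Z:::
:::::Z:::
:::ZZ::::
:::::::::
:::::::::
:::::::::
step 22: :::::::::
::Z>:::::
::Z:Z::::
:::Z:Z:::
:::::Z:::
:::ZZ::::
:::::::::
:::::::::
:::::::::
step 23: :::::::::
::ZZ:::::
::ZvZ::::
:::Z:Z:::
:::::Z:::
:::ZZ::::
:::::::::
:::::::::
:::::::::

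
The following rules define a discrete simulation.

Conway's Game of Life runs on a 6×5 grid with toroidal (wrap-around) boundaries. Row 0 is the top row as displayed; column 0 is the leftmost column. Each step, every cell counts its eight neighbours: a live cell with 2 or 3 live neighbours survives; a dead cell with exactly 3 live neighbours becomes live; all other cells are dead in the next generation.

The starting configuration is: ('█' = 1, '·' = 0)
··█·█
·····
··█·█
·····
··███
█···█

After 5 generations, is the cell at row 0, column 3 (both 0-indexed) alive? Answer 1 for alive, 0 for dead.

gen 0: ··█·█
·····
··█·█
·····
··███
█···█
gen 1: █··██
·····
·····
··█·█
█··██
███··
gen 2: █·███
····█
·····
█···█
·····
··█··
gen 3: ███·█
█···█
█···█
·····
·····
·██·█
gen 4: ··█··
·····
█···█
·····
·····
··█·█
gen 5: ···█·
·····
·····
·····
·····
···█·

1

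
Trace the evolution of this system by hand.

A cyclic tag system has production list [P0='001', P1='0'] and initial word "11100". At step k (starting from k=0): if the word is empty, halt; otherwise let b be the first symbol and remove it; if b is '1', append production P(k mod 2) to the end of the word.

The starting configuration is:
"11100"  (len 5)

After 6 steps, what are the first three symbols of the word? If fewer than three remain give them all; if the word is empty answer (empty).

step 0: "11100"  (len 5)
step 1: "1100001"  (len 7)
step 2: "1000010"  (len 7)
step 3: "000010001"  (len 9)
step 4: "00010001"  (len 8)
step 5: "0010001"  (len 7)
step 6: "010001"  (len 6)

010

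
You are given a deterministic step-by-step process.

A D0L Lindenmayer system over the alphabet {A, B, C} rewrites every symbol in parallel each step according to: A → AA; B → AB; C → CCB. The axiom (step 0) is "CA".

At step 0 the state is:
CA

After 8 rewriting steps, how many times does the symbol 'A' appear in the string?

1025

step 0: CA
step 1: CCBAA
step 2: CCBCCBABAAAA
step 3: CCBCCBABCCBCCBABAAABAAAAAAAA
step 4: CCBCCBABCCBCCBABAAABCCBCCBABCCBCCBABAAABAAAAAAABAAAAAAAAAAAAAAAA
step 5: CCBCCBABCCBCCBABAAABCCBCCBABCCBCCBABAAABAAAAAAABCCBCCBABCC…ABAAAAAAABAAAAAAAAAAAAAAABAAAAAAAAAAAAAAAAAAAAAAAAAAAAAAAA  (len 144)
step 6: CCBCCBABCCBCCBABAAABCCBCCBABCCBCCBABAAABAAAAAAABCCBCCBABCC…AAAAAAAAAAAAAAAAAAAAAAAAAAAAAAAAAAAAAAAAAAAAAAAAAAAAAAAAAA  (len 320)
step 7: CCBCCBABCCBCCBABAAABCCBCCBABCCBCCBABAAABAAAAAAABCCBCCBABCC…AAAAAAAAAAAAAAAAAAAAAAAAAAAAAAAAAAAAAAAAAAAAAAAAAAAAAAAAAA  (len 704)
step 8: CCBCCBABCCBCCBABAAABCCBCCBABCCBCCBABAAABAAAAAAABCCBCCBABCC…AAAAAAAAAAAAAAAAAAAAAAAAAAAAAAAAAAAAAAAAAAAAAAAAAAAAAAAAAA  (len 1536)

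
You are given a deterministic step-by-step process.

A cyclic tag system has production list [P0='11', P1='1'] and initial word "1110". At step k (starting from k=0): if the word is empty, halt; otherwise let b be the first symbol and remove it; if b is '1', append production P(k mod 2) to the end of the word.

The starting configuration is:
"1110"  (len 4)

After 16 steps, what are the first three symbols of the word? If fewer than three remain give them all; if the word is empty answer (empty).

111

0) "1110"  (len 4)
1) "11011"  (len 5)
2) "10111"  (len 5)
3) "011111"  (len 6)
4) "11111"  (len 5)
5) "111111"  (len 6)
6) "111111"  (len 6)
7) "1111111"  (len 7)
8) "1111111"  (len 7)
9) "11111111"  (len 8)
10) "11111111"  (len 8)
11) "111111111"  (len 9)
12) "111111111"  (len 9)
13) "1111111111"  (len 10)
14) "1111111111"  (len 10)
15) "11111111111"  (len 11)
16) "11111111111"  (len 11)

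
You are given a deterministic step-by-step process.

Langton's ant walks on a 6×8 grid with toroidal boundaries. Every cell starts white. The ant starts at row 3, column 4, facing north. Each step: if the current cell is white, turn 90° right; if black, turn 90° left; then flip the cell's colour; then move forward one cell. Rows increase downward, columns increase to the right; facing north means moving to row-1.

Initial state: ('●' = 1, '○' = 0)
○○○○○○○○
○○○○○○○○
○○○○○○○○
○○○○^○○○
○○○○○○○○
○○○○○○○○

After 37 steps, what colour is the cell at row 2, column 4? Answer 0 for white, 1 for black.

k=0  ○○○○○○○○
○○○○○○○○
○○○○○○○○
○○○○^○○○
○○○○○○○○
○○○○○○○○
k=1  ○○○○○○○○
○○○○○○○○
○○○○○○○○
○○○○●>○○
○○○○○○○○
○○○○○○○○
k=2  ○○○○○○○○
○○○○○○○○
○○○○○○○○
○○○○●●○○
○○○○○v○○
○○○○○○○○
k=3  ○○○○○○○○
○○○○○○○○
○○○○○○○○
○○○○●●○○
○○○○<●○○
○○○○○○○○
k=4  ○○○○○○○○
○○○○○○○○
○○○○○○○○
○○○○^●○○
○○○○●●○○
○○○○○○○○
k=5  ○○○○○○○○
○○○○○○○○
○○○○○○○○
○○○<○●○○
○○○○●●○○
○○○○○○○○
k=6  ○○○○○○○○
○○○○○○○○
○○○^○○○○
○○○●○●○○
○○○○●●○○
○○○○○○○○
k=7  ○○○○○○○○
○○○○○○○○
○○○●>○○○
○○○●○●○○
○○○○●●○○
○○○○○○○○
k=8  ○○○○○○○○
○○○○○○○○
○○○●●○○○
○○○●v●○○
○○○○●●○○
○○○○○○○○
k=9  ○○○○○○○○
○○○○○○○○
○○○●●○○○
○○○<●●○○
○○○○●●○○
○○○○○○○○
k=10  ○○○○○○○○
○○○○○○○○
○○○●●○○○
○○○○●●○○
○○○v●●○○
○○○○○○○○
k=11  ○○○○○○○○
○○○○○○○○
○○○●●○○○
○○○○●●○○
○○<●●●○○
○○○○○○○○
k=12  ○○○○○○○○
○○○○○○○○
○○○●●○○○
○○^○●●○○
○○●●●●○○
○○○○○○○○
k=13  ○○○○○○○○
○○○○○○○○
○○○●●○○○
○○●>●●○○
○○●●●●○○
○○○○○○○○
k=14  ○○○○○○○○
○○○○○○○○
○○○●●○○○
○○●●●●○○
○○●v●●○○
○○○○○○○○
k=15  ○○○○○○○○
○○○○○○○○
○○○●●○○○
○○●●●●○○
○○●○>●○○
○○○○○○○○
k=16  ○○○○○○○○
○○○○○○○○
○○○●●○○○
○○●●^●○○
○○●○○●○○
○○○○○○○○
k=17  ○○○○○○○○
○○○○○○○○
○○○●●○○○
○○●<○●○○
○○●○○●○○
○○○○○○○○
k=18  ○○○○○○○○
○○○○○○○○
○○○●●○○○
○○●○○●○○
○○●v○●○○
○○○○○○○○
k=19  ○○○○○○○○
○○○○○○○○
○○○●●○○○
○○●○○●○○
○○<●○●○○
○○○○○○○○
k=20  ○○○○○○○○
○○○○○○○○
○○○●●○○○
○○●○○●○○
○○○●○●○○
○○v○○○○○
k=21  ○○○○○○○○
○○○○○○○○
○○○●●○○○
○○●○○●○○
○○○●○●○○
○<●○○○○○
k=22  ○○○○○○○○
○○○○○○○○
○○○●●○○○
○○●○○●○○
○^○●○●○○
○●●○○○○○
k=23  ○○○○○○○○
○○○○○○○○
○○○●●○○○
○○●○○●○○
○●>●○●○○
○●●○○○○○
k=24  ○○○○○○○○
○○○○○○○○
○○○●●○○○
○○●○○●○○
○●●●○●○○
○●v○○○○○
k=25  ○○○○○○○○
○○○○○○○○
○○○●●○○○
○○●○○●○○
○●●●○●○○
○●○>○○○○
k=26  ○○○v○○○○
○○○○○○○○
○○○●●○○○
○○●○○●○○
○●●●○●○○
○●○●○○○○
k=27  ○○<●○○○○
○○○○○○○○
○○○●●○○○
○○●○○●○○
○●●●○●○○
○●○●○○○○
k=28  ○○●●○○○○
○○○○○○○○
○○○●●○○○
○○●○○●○○
○●●●○●○○
○●^●○○○○
k=29  ○○●●○○○○
○○○○○○○○
○○○●●○○○
○○●○○●○○
○●●●○●○○
○●●>○○○○
k=30  ○○●●○○○○
○○○○○○○○
○○○●●○○○
○○●○○●○○
○●●^○●○○
○●●○○○○○
k=31  ○○●●○○○○
○○○○○○○○
○○○●●○○○
○○●○○●○○
○●<○○●○○
○●●○○○○○
k=32  ○○●●○○○○
○○○○○○○○
○○○●●○○○
○○●○○●○○
○●○○○●○○
○●v○○○○○
k=33  ○○●●○○○○
○○○○○○○○
○○○●●○○○
○○●○○●○○
○●○○○●○○
○●○>○○○○
k=34  ○○●v○○○○
○○○○○○○○
○○○●●○○○
○○●○○●○○
○●○○○●○○
○●○●○○○○
k=35  ○○●○>○○○
○○○○○○○○
○○○●●○○○
○○●○○●○○
○●○○○●○○
○●○●○○○○
k=36  ○○●○●○○○
○○○○v○○○
○○○●●○○○
○○●○○●○○
○●○○○●○○
○●○●○○○○
k=37  ○○●○●○○○
○○○<●○○○
○○○●●○○○
○○●○○●○○
○●○○○●○○
○●○●○○○○

1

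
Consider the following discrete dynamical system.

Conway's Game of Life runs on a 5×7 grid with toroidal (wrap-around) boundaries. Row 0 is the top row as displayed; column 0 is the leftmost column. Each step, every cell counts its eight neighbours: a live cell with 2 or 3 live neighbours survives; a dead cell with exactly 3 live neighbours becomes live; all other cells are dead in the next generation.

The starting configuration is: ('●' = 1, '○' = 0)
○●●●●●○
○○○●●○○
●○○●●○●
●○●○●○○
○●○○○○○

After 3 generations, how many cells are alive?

step 0: ○●●●●●○
○○○●●○○
●○○●●○●
●○●○●○○
○●○○○○○
step 1: ○●○○○●○
●●○○○○●
●●●○○○●
●○●○●●●
●○○○○●○
step 2: ○●○○○●○
○○○○○●○
○○●●○○○
○○●●●○○
●○○○○○○
step 3: ○○○○○○●
○○●○●○○
○○●○○○○
○●●○●○○
○●●●●○○

11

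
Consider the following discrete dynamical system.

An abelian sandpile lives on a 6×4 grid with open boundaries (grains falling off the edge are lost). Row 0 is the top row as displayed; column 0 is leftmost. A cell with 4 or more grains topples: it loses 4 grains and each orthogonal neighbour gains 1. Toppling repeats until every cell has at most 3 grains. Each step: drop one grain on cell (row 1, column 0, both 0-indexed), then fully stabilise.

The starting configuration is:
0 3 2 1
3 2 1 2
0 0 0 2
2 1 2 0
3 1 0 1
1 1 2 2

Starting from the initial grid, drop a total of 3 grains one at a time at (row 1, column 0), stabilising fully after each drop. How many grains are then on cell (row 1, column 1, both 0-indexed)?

t=0: 0 3 2 1
3 2 1 2
0 0 0 2
2 1 2 0
3 1 0 1
1 1 2 2
t=1: 1 3 2 1
0 3 1 2
1 0 0 2
2 1 2 0
3 1 0 1
1 1 2 2
t=2: 1 3 2 1
1 3 1 2
1 0 0 2
2 1 2 0
3 1 0 1
1 1 2 2
t=3: 1 3 2 1
2 3 1 2
1 0 0 2
2 1 2 0
3 1 0 1
1 1 2 2

3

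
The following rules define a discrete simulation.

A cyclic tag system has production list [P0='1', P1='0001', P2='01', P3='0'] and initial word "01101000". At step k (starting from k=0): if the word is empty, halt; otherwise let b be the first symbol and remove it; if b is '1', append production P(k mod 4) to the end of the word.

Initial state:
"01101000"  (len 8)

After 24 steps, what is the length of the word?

3

step 0: "01101000"  (len 8)
step 1: "1101000"  (len 7)
step 2: "1010000001"  (len 10)
step 3: "01000000101"  (len 11)
step 4: "1000000101"  (len 10)
step 5: "0000001011"  (len 10)
step 6: "000001011"  (len 9)
step 7: "00001011"  (len 8)
step 8: "0001011"  (len 7)
step 9: "001011"  (len 6)
step 10: "01011"  (len 5)
step 11: "1011"  (len 4)
step 12: "0110"  (len 4)
step 13: "110"  (len 3)
step 14: "100001"  (len 6)
step 15: "0000101"  (len 7)
step 16: "000101"  (len 6)
step 17: "00101"  (len 5)
step 18: "0101"  (len 4)
step 19: "101"  (len 3)
step 20: "010"  (len 3)
step 21: "10"  (len 2)
step 22: "00001"  (len 5)
step 23: "0001"  (len 4)
step 24: "001"  (len 3)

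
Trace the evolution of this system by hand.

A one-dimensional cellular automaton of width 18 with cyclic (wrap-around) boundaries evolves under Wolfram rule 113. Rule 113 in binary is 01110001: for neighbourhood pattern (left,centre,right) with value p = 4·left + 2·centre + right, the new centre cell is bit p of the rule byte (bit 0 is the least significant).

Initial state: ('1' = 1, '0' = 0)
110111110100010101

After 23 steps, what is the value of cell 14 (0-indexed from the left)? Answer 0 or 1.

1

gen 0: 110111110100010101
gen 1: 011000011011001010
gen 2: 001111001101100101
gen 3: 100001100110110010
gen 4: 011100110011011001
gen 5: 100110011001101100
gen 6: 010011001100110110
gen 7: 001001100110011011
gen 8: 100100110011001101
gen 9: 110010011001100110
gen 10: 011001001100110011
gen 11: 101100100110011001
gen 12: 110110010011001100
gen 13: 011011001001100110
gen 14: 001101100100110011
gen 15: 100110110010011001
gen 16: 110011011001001100
gen 17: 011001101100100110
gen 18: 001100110110010011
gen 19: 100110011011001001
gen 20: 110011001101100100
gen 21: 011001100110110010
gen 22: 001100110011011001
gen 23: 100110011001101100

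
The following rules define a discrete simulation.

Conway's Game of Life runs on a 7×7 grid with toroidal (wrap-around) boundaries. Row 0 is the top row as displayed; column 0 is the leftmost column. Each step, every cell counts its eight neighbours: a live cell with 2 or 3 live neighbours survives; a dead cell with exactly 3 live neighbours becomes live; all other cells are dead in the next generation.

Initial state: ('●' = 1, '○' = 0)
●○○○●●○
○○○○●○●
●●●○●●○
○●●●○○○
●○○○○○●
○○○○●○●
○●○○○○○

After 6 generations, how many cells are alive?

10

step 0: ●○○○●●○
○○○○●○●
●●●○●●○
○●●●○○○
●○○○○○●
○○○○●○●
○●○○○○○
step 1: ●○○○●●●
○○○○○○○
●○○○●●●
○○○●●●○
●●●●○●●
○○○○○●●
●○○○●○●
step 2: ●○○○●○○
○○○○○○○
○○○●○○●
○○○○○○○
●●●●○○○
○○●●○○○
○○○○●○○
step 3: ○○○○○○○
○○○○○○○
○○○○○○○
●●○●○○○
○●○●○○○
○○○○●○○
○○○○●○○
step 4: ○○○○○○○
○○○○○○○
○○○○○○○
●●○○○○○
●●○●●○○
○○○●●○○
○○○○○○○
step 5: ○○○○○○○
○○○○○○○
○○○○○○○
●●●○○○○
●●○●●○○
○○●●●○○
○○○○○○○
step 6: ○○○○○○○
○○○○○○○
○●○○○○○
●○●●○○○
●○○○●○○
○●●○●○○
○○○●○○○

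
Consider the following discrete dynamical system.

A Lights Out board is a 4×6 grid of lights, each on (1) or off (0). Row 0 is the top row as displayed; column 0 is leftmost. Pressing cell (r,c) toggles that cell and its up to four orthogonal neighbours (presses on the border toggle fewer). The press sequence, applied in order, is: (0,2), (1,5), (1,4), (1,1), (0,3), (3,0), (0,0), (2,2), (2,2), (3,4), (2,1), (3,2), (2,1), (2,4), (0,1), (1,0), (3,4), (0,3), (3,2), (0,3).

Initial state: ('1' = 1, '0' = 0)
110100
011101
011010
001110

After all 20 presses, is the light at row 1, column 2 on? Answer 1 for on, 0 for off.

[0] 110100
011101
011010
001110
[1] 101000
010101
011010
001110
[2] 101001
010110
011011
001110
[3] 101011
010001
011001
001110
[4] 111011
101001
001001
001110
[5] 110101
101101
001001
001110
[6] 110101
101101
101001
111110
[7] 000101
001101
101001
111110
[8] 000101
000101
110101
110110
[9] 000101
001101
101001
111110
[10] 000101
001101
101011
111001
[11] 000101
011101
010011
101001
[12] 000101
011101
011011
110101
[13] 000101
001101
100011
100101
[14] 000101
001111
100100
100111
[15] 111101
011111
100100
100111
[16] 011101
101111
000100
100111
[17] 011101
101111
000110
100000
[18] 010011
101011
000110
100000
[19] 010011
101011
001110
111100
[20] 011101
101111
001110
111100

1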